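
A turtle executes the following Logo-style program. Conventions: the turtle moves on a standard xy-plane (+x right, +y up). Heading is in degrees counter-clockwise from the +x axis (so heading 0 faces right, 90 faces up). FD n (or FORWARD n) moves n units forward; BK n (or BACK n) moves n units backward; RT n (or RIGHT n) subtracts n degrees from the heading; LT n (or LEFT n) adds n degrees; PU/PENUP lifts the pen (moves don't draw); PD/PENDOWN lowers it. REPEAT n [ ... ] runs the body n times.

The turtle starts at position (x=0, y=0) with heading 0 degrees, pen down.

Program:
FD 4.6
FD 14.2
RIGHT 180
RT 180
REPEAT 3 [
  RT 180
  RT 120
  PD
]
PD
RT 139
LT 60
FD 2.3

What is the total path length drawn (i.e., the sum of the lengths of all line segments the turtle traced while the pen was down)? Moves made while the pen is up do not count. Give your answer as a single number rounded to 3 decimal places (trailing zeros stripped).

Answer: 21.1

Derivation:
Executing turtle program step by step:
Start: pos=(0,0), heading=0, pen down
FD 4.6: (0,0) -> (4.6,0) [heading=0, draw]
FD 14.2: (4.6,0) -> (18.8,0) [heading=0, draw]
RT 180: heading 0 -> 180
RT 180: heading 180 -> 0
REPEAT 3 [
  -- iteration 1/3 --
  RT 180: heading 0 -> 180
  RT 120: heading 180 -> 60
  PD: pen down
  -- iteration 2/3 --
  RT 180: heading 60 -> 240
  RT 120: heading 240 -> 120
  PD: pen down
  -- iteration 3/3 --
  RT 180: heading 120 -> 300
  RT 120: heading 300 -> 180
  PD: pen down
]
PD: pen down
RT 139: heading 180 -> 41
LT 60: heading 41 -> 101
FD 2.3: (18.8,0) -> (18.361,2.258) [heading=101, draw]
Final: pos=(18.361,2.258), heading=101, 3 segment(s) drawn

Segment lengths:
  seg 1: (0,0) -> (4.6,0), length = 4.6
  seg 2: (4.6,0) -> (18.8,0), length = 14.2
  seg 3: (18.8,0) -> (18.361,2.258), length = 2.3
Total = 21.1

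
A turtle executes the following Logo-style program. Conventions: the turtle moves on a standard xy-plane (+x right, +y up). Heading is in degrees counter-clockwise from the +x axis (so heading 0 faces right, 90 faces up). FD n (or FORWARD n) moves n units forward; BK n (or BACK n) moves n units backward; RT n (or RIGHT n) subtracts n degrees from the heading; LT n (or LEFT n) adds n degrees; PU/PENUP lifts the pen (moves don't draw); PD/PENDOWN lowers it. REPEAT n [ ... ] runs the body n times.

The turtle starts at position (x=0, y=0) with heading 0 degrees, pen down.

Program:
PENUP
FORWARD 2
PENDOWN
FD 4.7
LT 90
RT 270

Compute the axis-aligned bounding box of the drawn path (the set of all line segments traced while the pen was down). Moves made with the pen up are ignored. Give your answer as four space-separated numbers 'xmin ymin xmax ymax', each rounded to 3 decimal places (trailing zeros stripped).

Executing turtle program step by step:
Start: pos=(0,0), heading=0, pen down
PU: pen up
FD 2: (0,0) -> (2,0) [heading=0, move]
PD: pen down
FD 4.7: (2,0) -> (6.7,0) [heading=0, draw]
LT 90: heading 0 -> 90
RT 270: heading 90 -> 180
Final: pos=(6.7,0), heading=180, 1 segment(s) drawn

Segment endpoints: x in {2, 6.7}, y in {0}
xmin=2, ymin=0, xmax=6.7, ymax=0

Answer: 2 0 6.7 0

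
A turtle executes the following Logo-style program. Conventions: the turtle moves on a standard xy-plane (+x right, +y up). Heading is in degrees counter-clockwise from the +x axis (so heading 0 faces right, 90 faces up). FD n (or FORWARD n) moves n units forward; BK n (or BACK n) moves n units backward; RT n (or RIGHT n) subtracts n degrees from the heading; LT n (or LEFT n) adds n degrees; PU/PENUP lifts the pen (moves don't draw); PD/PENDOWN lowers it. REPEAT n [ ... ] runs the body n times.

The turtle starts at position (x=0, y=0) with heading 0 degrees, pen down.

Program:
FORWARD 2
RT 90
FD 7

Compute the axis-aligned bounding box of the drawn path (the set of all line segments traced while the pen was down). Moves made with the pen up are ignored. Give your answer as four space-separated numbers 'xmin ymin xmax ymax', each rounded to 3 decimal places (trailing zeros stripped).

Answer: 0 -7 2 0

Derivation:
Executing turtle program step by step:
Start: pos=(0,0), heading=0, pen down
FD 2: (0,0) -> (2,0) [heading=0, draw]
RT 90: heading 0 -> 270
FD 7: (2,0) -> (2,-7) [heading=270, draw]
Final: pos=(2,-7), heading=270, 2 segment(s) drawn

Segment endpoints: x in {0, 2, 2}, y in {-7, 0}
xmin=0, ymin=-7, xmax=2, ymax=0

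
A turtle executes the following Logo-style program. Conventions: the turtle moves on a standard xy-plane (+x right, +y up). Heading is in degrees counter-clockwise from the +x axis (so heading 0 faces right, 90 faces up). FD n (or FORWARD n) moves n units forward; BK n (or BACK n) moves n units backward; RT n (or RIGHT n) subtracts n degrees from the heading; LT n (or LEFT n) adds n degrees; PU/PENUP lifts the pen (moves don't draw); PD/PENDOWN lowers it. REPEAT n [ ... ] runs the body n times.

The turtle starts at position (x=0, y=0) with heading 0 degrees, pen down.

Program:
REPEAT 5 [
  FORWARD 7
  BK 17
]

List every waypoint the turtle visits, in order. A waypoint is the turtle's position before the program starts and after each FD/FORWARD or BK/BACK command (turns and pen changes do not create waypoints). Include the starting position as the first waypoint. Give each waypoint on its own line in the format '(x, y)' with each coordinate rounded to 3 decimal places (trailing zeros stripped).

Executing turtle program step by step:
Start: pos=(0,0), heading=0, pen down
REPEAT 5 [
  -- iteration 1/5 --
  FD 7: (0,0) -> (7,0) [heading=0, draw]
  BK 17: (7,0) -> (-10,0) [heading=0, draw]
  -- iteration 2/5 --
  FD 7: (-10,0) -> (-3,0) [heading=0, draw]
  BK 17: (-3,0) -> (-20,0) [heading=0, draw]
  -- iteration 3/5 --
  FD 7: (-20,0) -> (-13,0) [heading=0, draw]
  BK 17: (-13,0) -> (-30,0) [heading=0, draw]
  -- iteration 4/5 --
  FD 7: (-30,0) -> (-23,0) [heading=0, draw]
  BK 17: (-23,0) -> (-40,0) [heading=0, draw]
  -- iteration 5/5 --
  FD 7: (-40,0) -> (-33,0) [heading=0, draw]
  BK 17: (-33,0) -> (-50,0) [heading=0, draw]
]
Final: pos=(-50,0), heading=0, 10 segment(s) drawn
Waypoints (11 total):
(0, 0)
(7, 0)
(-10, 0)
(-3, 0)
(-20, 0)
(-13, 0)
(-30, 0)
(-23, 0)
(-40, 0)
(-33, 0)
(-50, 0)

Answer: (0, 0)
(7, 0)
(-10, 0)
(-3, 0)
(-20, 0)
(-13, 0)
(-30, 0)
(-23, 0)
(-40, 0)
(-33, 0)
(-50, 0)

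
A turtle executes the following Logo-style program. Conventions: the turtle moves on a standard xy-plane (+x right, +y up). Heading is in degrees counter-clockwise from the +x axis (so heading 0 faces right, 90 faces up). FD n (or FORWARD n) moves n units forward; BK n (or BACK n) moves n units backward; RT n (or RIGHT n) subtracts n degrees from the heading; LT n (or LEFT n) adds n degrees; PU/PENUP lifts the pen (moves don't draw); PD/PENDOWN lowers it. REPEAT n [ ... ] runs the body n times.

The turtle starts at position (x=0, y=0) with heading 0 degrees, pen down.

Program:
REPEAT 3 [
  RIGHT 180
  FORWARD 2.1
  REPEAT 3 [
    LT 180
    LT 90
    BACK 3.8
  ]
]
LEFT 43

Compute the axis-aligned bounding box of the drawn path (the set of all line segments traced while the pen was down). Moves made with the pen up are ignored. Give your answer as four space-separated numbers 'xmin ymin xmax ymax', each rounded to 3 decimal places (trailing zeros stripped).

Executing turtle program step by step:
Start: pos=(0,0), heading=0, pen down
REPEAT 3 [
  -- iteration 1/3 --
  RT 180: heading 0 -> 180
  FD 2.1: (0,0) -> (-2.1,0) [heading=180, draw]
  REPEAT 3 [
    -- iteration 1/3 --
    LT 180: heading 180 -> 0
    LT 90: heading 0 -> 90
    BK 3.8: (-2.1,0) -> (-2.1,-3.8) [heading=90, draw]
    -- iteration 2/3 --
    LT 180: heading 90 -> 270
    LT 90: heading 270 -> 0
    BK 3.8: (-2.1,-3.8) -> (-5.9,-3.8) [heading=0, draw]
    -- iteration 3/3 --
    LT 180: heading 0 -> 180
    LT 90: heading 180 -> 270
    BK 3.8: (-5.9,-3.8) -> (-5.9,0) [heading=270, draw]
  ]
  -- iteration 2/3 --
  RT 180: heading 270 -> 90
  FD 2.1: (-5.9,0) -> (-5.9,2.1) [heading=90, draw]
  REPEAT 3 [
    -- iteration 1/3 --
    LT 180: heading 90 -> 270
    LT 90: heading 270 -> 0
    BK 3.8: (-5.9,2.1) -> (-9.7,2.1) [heading=0, draw]
    -- iteration 2/3 --
    LT 180: heading 0 -> 180
    LT 90: heading 180 -> 270
    BK 3.8: (-9.7,2.1) -> (-9.7,5.9) [heading=270, draw]
    -- iteration 3/3 --
    LT 180: heading 270 -> 90
    LT 90: heading 90 -> 180
    BK 3.8: (-9.7,5.9) -> (-5.9,5.9) [heading=180, draw]
  ]
  -- iteration 3/3 --
  RT 180: heading 180 -> 0
  FD 2.1: (-5.9,5.9) -> (-3.8,5.9) [heading=0, draw]
  REPEAT 3 [
    -- iteration 1/3 --
    LT 180: heading 0 -> 180
    LT 90: heading 180 -> 270
    BK 3.8: (-3.8,5.9) -> (-3.8,9.7) [heading=270, draw]
    -- iteration 2/3 --
    LT 180: heading 270 -> 90
    LT 90: heading 90 -> 180
    BK 3.8: (-3.8,9.7) -> (0,9.7) [heading=180, draw]
    -- iteration 3/3 --
    LT 180: heading 180 -> 0
    LT 90: heading 0 -> 90
    BK 3.8: (0,9.7) -> (0,5.9) [heading=90, draw]
  ]
]
LT 43: heading 90 -> 133
Final: pos=(0,5.9), heading=133, 12 segment(s) drawn

Segment endpoints: x in {-9.7, -9.7, -5.9, -5.9, -5.9, -5.9, -3.8, -3.8, -2.1, -2.1, 0, 0, 0}, y in {-3.8, -3.8, 0, 0, 0, 2.1, 2.1, 5.9, 5.9, 5.9, 5.9, 9.7, 9.7}
xmin=-9.7, ymin=-3.8, xmax=0, ymax=9.7

Answer: -9.7 -3.8 0 9.7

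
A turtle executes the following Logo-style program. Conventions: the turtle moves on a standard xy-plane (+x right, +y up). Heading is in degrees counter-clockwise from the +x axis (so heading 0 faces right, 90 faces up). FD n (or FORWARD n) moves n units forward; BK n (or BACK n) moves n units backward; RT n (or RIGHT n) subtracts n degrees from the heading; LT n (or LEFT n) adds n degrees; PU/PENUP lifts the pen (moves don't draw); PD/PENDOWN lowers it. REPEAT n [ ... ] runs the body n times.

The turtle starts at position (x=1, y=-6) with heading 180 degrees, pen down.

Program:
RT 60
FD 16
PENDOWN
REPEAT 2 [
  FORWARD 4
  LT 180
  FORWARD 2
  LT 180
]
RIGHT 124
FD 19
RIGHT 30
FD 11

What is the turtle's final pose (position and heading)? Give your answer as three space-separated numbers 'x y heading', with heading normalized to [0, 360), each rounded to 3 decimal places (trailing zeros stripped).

Executing turtle program step by step:
Start: pos=(1,-6), heading=180, pen down
RT 60: heading 180 -> 120
FD 16: (1,-6) -> (-7,7.856) [heading=120, draw]
PD: pen down
REPEAT 2 [
  -- iteration 1/2 --
  FD 4: (-7,7.856) -> (-9,11.321) [heading=120, draw]
  LT 180: heading 120 -> 300
  FD 2: (-9,11.321) -> (-8,9.588) [heading=300, draw]
  LT 180: heading 300 -> 120
  -- iteration 2/2 --
  FD 4: (-8,9.588) -> (-10,13.053) [heading=120, draw]
  LT 180: heading 120 -> 300
  FD 2: (-10,13.053) -> (-9,11.321) [heading=300, draw]
  LT 180: heading 300 -> 120
]
RT 124: heading 120 -> 356
FD 19: (-9,11.321) -> (9.954,9.995) [heading=356, draw]
RT 30: heading 356 -> 326
FD 11: (9.954,9.995) -> (19.073,3.844) [heading=326, draw]
Final: pos=(19.073,3.844), heading=326, 7 segment(s) drawn

Answer: 19.073 3.844 326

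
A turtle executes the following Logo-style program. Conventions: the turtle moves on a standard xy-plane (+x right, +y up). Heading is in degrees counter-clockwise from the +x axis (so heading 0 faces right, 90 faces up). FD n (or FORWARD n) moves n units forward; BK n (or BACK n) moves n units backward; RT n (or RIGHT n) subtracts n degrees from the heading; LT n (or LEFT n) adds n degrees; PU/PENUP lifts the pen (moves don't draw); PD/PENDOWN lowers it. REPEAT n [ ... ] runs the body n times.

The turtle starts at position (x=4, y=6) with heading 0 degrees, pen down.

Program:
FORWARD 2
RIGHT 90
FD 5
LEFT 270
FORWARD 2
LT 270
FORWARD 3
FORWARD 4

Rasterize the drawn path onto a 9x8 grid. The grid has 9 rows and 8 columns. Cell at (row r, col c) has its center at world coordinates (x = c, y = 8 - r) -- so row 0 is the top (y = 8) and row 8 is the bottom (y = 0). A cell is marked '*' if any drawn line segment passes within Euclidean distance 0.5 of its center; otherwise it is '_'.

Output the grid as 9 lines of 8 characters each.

Segment 0: (4,6) -> (6,6)
Segment 1: (6,6) -> (6,1)
Segment 2: (6,1) -> (4,1)
Segment 3: (4,1) -> (4,4)
Segment 4: (4,4) -> (4,8)

Answer: ____*___
____*___
____***_
____*_*_
____*_*_
____*_*_
____*_*_
____***_
________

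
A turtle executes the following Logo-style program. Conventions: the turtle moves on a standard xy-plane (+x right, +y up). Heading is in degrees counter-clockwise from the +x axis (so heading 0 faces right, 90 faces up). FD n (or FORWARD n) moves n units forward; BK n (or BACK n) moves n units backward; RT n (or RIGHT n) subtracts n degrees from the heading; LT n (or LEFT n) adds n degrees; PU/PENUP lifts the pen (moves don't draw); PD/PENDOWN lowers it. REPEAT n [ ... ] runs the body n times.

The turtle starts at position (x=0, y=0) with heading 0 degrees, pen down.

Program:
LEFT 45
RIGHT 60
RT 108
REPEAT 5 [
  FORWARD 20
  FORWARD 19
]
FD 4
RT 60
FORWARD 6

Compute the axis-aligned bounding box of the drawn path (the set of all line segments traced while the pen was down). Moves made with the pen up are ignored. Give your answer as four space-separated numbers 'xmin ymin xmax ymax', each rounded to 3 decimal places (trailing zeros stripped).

Executing turtle program step by step:
Start: pos=(0,0), heading=0, pen down
LT 45: heading 0 -> 45
RT 60: heading 45 -> 345
RT 108: heading 345 -> 237
REPEAT 5 [
  -- iteration 1/5 --
  FD 20: (0,0) -> (-10.893,-16.773) [heading=237, draw]
  FD 19: (-10.893,-16.773) -> (-21.241,-32.708) [heading=237, draw]
  -- iteration 2/5 --
  FD 20: (-21.241,-32.708) -> (-32.134,-49.482) [heading=237, draw]
  FD 19: (-32.134,-49.482) -> (-42.482,-65.416) [heading=237, draw]
  -- iteration 3/5 --
  FD 20: (-42.482,-65.416) -> (-53.375,-82.19) [heading=237, draw]
  FD 19: (-53.375,-82.19) -> (-63.723,-98.124) [heading=237, draw]
  -- iteration 4/5 --
  FD 20: (-63.723,-98.124) -> (-74.616,-114.898) [heading=237, draw]
  FD 19: (-74.616,-114.898) -> (-84.964,-130.833) [heading=237, draw]
  -- iteration 5/5 --
  FD 20: (-84.964,-130.833) -> (-95.856,-147.606) [heading=237, draw]
  FD 19: (-95.856,-147.606) -> (-106.205,-163.541) [heading=237, draw]
]
FD 4: (-106.205,-163.541) -> (-108.383,-166.895) [heading=237, draw]
RT 60: heading 237 -> 177
FD 6: (-108.383,-166.895) -> (-114.375,-166.581) [heading=177, draw]
Final: pos=(-114.375,-166.581), heading=177, 12 segment(s) drawn

Segment endpoints: x in {-114.375, -108.383, -106.205, -95.856, -84.964, -74.616, -63.723, -53.375, -42.482, -32.134, -21.241, -10.893, 0}, y in {-166.895, -166.581, -163.541, -147.606, -130.833, -114.898, -98.124, -82.19, -65.416, -49.482, -32.708, -16.773, 0}
xmin=-114.375, ymin=-166.895, xmax=0, ymax=0

Answer: -114.375 -166.895 0 0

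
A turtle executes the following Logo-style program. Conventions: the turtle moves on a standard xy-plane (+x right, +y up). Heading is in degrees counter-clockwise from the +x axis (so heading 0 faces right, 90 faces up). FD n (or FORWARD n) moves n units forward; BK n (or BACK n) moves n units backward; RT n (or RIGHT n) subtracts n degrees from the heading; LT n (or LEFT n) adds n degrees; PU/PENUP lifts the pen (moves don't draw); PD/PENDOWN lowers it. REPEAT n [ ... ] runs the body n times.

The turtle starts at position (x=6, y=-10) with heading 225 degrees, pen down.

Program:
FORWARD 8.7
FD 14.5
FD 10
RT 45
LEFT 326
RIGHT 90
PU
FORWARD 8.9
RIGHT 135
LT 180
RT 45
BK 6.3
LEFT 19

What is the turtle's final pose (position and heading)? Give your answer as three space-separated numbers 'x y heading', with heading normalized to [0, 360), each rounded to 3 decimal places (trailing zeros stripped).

Executing turtle program step by step:
Start: pos=(6,-10), heading=225, pen down
FD 8.7: (6,-10) -> (-0.152,-16.152) [heading=225, draw]
FD 14.5: (-0.152,-16.152) -> (-10.405,-26.405) [heading=225, draw]
FD 10: (-10.405,-26.405) -> (-17.476,-33.476) [heading=225, draw]
RT 45: heading 225 -> 180
LT 326: heading 180 -> 146
RT 90: heading 146 -> 56
PU: pen up
FD 8.9: (-17.476,-33.476) -> (-12.499,-26.098) [heading=56, move]
RT 135: heading 56 -> 281
LT 180: heading 281 -> 101
RT 45: heading 101 -> 56
BK 6.3: (-12.499,-26.098) -> (-16.022,-31.32) [heading=56, move]
LT 19: heading 56 -> 75
Final: pos=(-16.022,-31.32), heading=75, 3 segment(s) drawn

Answer: -16.022 -31.32 75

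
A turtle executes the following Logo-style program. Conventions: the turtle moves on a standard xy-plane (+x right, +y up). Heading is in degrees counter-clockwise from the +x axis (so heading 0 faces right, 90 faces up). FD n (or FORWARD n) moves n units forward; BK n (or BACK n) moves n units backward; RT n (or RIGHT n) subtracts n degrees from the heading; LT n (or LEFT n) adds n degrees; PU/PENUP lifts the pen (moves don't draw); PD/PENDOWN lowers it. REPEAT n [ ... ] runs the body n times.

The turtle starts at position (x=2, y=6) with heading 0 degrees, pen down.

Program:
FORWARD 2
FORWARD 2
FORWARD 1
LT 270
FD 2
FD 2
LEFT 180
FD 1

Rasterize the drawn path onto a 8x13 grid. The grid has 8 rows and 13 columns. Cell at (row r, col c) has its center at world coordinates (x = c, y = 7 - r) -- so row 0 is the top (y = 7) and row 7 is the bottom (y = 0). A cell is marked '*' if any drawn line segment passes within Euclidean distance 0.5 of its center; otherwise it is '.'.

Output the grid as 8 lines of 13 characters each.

Answer: .............
..******.....
.......*.....
.......*.....
.......*.....
.......*.....
.............
.............

Derivation:
Segment 0: (2,6) -> (4,6)
Segment 1: (4,6) -> (6,6)
Segment 2: (6,6) -> (7,6)
Segment 3: (7,6) -> (7,4)
Segment 4: (7,4) -> (7,2)
Segment 5: (7,2) -> (7,3)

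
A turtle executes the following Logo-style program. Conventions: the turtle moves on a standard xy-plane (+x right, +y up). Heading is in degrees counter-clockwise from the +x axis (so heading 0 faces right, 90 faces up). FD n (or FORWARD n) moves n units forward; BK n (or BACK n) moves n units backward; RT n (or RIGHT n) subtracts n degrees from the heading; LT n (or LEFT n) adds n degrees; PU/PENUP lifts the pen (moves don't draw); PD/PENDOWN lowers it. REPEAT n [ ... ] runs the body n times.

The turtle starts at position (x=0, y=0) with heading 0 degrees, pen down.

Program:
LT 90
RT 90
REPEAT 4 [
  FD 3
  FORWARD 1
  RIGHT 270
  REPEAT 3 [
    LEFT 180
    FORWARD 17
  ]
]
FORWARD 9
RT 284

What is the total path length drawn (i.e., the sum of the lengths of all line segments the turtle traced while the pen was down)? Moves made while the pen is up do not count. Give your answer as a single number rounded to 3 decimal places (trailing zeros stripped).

Executing turtle program step by step:
Start: pos=(0,0), heading=0, pen down
LT 90: heading 0 -> 90
RT 90: heading 90 -> 0
REPEAT 4 [
  -- iteration 1/4 --
  FD 3: (0,0) -> (3,0) [heading=0, draw]
  FD 1: (3,0) -> (4,0) [heading=0, draw]
  RT 270: heading 0 -> 90
  REPEAT 3 [
    -- iteration 1/3 --
    LT 180: heading 90 -> 270
    FD 17: (4,0) -> (4,-17) [heading=270, draw]
    -- iteration 2/3 --
    LT 180: heading 270 -> 90
    FD 17: (4,-17) -> (4,0) [heading=90, draw]
    -- iteration 3/3 --
    LT 180: heading 90 -> 270
    FD 17: (4,0) -> (4,-17) [heading=270, draw]
  ]
  -- iteration 2/4 --
  FD 3: (4,-17) -> (4,-20) [heading=270, draw]
  FD 1: (4,-20) -> (4,-21) [heading=270, draw]
  RT 270: heading 270 -> 0
  REPEAT 3 [
    -- iteration 1/3 --
    LT 180: heading 0 -> 180
    FD 17: (4,-21) -> (-13,-21) [heading=180, draw]
    -- iteration 2/3 --
    LT 180: heading 180 -> 0
    FD 17: (-13,-21) -> (4,-21) [heading=0, draw]
    -- iteration 3/3 --
    LT 180: heading 0 -> 180
    FD 17: (4,-21) -> (-13,-21) [heading=180, draw]
  ]
  -- iteration 3/4 --
  FD 3: (-13,-21) -> (-16,-21) [heading=180, draw]
  FD 1: (-16,-21) -> (-17,-21) [heading=180, draw]
  RT 270: heading 180 -> 270
  REPEAT 3 [
    -- iteration 1/3 --
    LT 180: heading 270 -> 90
    FD 17: (-17,-21) -> (-17,-4) [heading=90, draw]
    -- iteration 2/3 --
    LT 180: heading 90 -> 270
    FD 17: (-17,-4) -> (-17,-21) [heading=270, draw]
    -- iteration 3/3 --
    LT 180: heading 270 -> 90
    FD 17: (-17,-21) -> (-17,-4) [heading=90, draw]
  ]
  -- iteration 4/4 --
  FD 3: (-17,-4) -> (-17,-1) [heading=90, draw]
  FD 1: (-17,-1) -> (-17,0) [heading=90, draw]
  RT 270: heading 90 -> 180
  REPEAT 3 [
    -- iteration 1/3 --
    LT 180: heading 180 -> 0
    FD 17: (-17,0) -> (0,0) [heading=0, draw]
    -- iteration 2/3 --
    LT 180: heading 0 -> 180
    FD 17: (0,0) -> (-17,0) [heading=180, draw]
    -- iteration 3/3 --
    LT 180: heading 180 -> 0
    FD 17: (-17,0) -> (0,0) [heading=0, draw]
  ]
]
FD 9: (0,0) -> (9,0) [heading=0, draw]
RT 284: heading 0 -> 76
Final: pos=(9,0), heading=76, 21 segment(s) drawn

Segment lengths:
  seg 1: (0,0) -> (3,0), length = 3
  seg 2: (3,0) -> (4,0), length = 1
  seg 3: (4,0) -> (4,-17), length = 17
  seg 4: (4,-17) -> (4,0), length = 17
  seg 5: (4,0) -> (4,-17), length = 17
  seg 6: (4,-17) -> (4,-20), length = 3
  seg 7: (4,-20) -> (4,-21), length = 1
  seg 8: (4,-21) -> (-13,-21), length = 17
  seg 9: (-13,-21) -> (4,-21), length = 17
  seg 10: (4,-21) -> (-13,-21), length = 17
  seg 11: (-13,-21) -> (-16,-21), length = 3
  seg 12: (-16,-21) -> (-17,-21), length = 1
  seg 13: (-17,-21) -> (-17,-4), length = 17
  seg 14: (-17,-4) -> (-17,-21), length = 17
  seg 15: (-17,-21) -> (-17,-4), length = 17
  seg 16: (-17,-4) -> (-17,-1), length = 3
  seg 17: (-17,-1) -> (-17,0), length = 1
  seg 18: (-17,0) -> (0,0), length = 17
  seg 19: (0,0) -> (-17,0), length = 17
  seg 20: (-17,0) -> (0,0), length = 17
  seg 21: (0,0) -> (9,0), length = 9
Total = 229

Answer: 229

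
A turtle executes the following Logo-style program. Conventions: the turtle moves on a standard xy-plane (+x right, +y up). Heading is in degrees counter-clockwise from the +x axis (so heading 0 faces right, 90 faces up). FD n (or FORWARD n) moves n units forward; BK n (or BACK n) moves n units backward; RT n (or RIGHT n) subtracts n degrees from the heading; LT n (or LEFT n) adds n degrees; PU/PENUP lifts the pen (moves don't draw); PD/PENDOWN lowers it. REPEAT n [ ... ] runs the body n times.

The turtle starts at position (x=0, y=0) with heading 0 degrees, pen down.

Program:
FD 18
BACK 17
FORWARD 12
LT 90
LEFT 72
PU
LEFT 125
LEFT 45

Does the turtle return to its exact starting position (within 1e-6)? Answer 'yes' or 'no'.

Answer: no

Derivation:
Executing turtle program step by step:
Start: pos=(0,0), heading=0, pen down
FD 18: (0,0) -> (18,0) [heading=0, draw]
BK 17: (18,0) -> (1,0) [heading=0, draw]
FD 12: (1,0) -> (13,0) [heading=0, draw]
LT 90: heading 0 -> 90
LT 72: heading 90 -> 162
PU: pen up
LT 125: heading 162 -> 287
LT 45: heading 287 -> 332
Final: pos=(13,0), heading=332, 3 segment(s) drawn

Start position: (0, 0)
Final position: (13, 0)
Distance = 13; >= 1e-6 -> NOT closed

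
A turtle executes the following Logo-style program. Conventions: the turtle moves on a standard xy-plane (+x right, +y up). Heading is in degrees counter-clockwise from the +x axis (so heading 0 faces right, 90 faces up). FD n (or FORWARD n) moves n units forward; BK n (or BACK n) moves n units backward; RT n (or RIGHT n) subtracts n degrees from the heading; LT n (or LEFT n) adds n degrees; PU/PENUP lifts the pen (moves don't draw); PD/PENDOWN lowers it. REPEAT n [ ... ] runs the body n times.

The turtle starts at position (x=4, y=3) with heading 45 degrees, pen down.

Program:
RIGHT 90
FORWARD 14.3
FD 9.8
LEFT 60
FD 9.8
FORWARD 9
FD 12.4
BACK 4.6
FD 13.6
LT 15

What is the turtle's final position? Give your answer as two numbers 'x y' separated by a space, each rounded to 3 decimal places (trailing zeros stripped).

Answer: 59.871 -3.637

Derivation:
Executing turtle program step by step:
Start: pos=(4,3), heading=45, pen down
RT 90: heading 45 -> 315
FD 14.3: (4,3) -> (14.112,-7.112) [heading=315, draw]
FD 9.8: (14.112,-7.112) -> (21.041,-14.041) [heading=315, draw]
LT 60: heading 315 -> 15
FD 9.8: (21.041,-14.041) -> (30.507,-11.505) [heading=15, draw]
FD 9: (30.507,-11.505) -> (39.201,-9.175) [heading=15, draw]
FD 12.4: (39.201,-9.175) -> (51.178,-5.966) [heading=15, draw]
BK 4.6: (51.178,-5.966) -> (46.735,-7.157) [heading=15, draw]
FD 13.6: (46.735,-7.157) -> (59.871,-3.637) [heading=15, draw]
LT 15: heading 15 -> 30
Final: pos=(59.871,-3.637), heading=30, 7 segment(s) drawn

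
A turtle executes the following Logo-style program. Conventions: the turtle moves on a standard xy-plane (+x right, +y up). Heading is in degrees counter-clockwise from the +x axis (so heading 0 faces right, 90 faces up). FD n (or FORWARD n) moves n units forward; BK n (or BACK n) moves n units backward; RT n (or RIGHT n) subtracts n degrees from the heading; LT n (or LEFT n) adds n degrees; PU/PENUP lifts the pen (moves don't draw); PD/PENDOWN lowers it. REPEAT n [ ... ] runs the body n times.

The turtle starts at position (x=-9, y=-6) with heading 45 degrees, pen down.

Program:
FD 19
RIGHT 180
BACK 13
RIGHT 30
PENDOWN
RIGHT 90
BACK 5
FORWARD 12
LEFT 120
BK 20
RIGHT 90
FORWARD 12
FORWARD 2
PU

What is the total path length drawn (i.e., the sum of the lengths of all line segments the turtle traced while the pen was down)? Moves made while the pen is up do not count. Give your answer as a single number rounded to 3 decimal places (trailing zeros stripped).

Answer: 83

Derivation:
Executing turtle program step by step:
Start: pos=(-9,-6), heading=45, pen down
FD 19: (-9,-6) -> (4.435,7.435) [heading=45, draw]
RT 180: heading 45 -> 225
BK 13: (4.435,7.435) -> (13.627,16.627) [heading=225, draw]
RT 30: heading 225 -> 195
PD: pen down
RT 90: heading 195 -> 105
BK 5: (13.627,16.627) -> (14.922,11.798) [heading=105, draw]
FD 12: (14.922,11.798) -> (11.816,23.389) [heading=105, draw]
LT 120: heading 105 -> 225
BK 20: (11.816,23.389) -> (25.958,37.531) [heading=225, draw]
RT 90: heading 225 -> 135
FD 12: (25.958,37.531) -> (17.473,46.016) [heading=135, draw]
FD 2: (17.473,46.016) -> (16.058,47.431) [heading=135, draw]
PU: pen up
Final: pos=(16.058,47.431), heading=135, 7 segment(s) drawn

Segment lengths:
  seg 1: (-9,-6) -> (4.435,7.435), length = 19
  seg 2: (4.435,7.435) -> (13.627,16.627), length = 13
  seg 3: (13.627,16.627) -> (14.922,11.798), length = 5
  seg 4: (14.922,11.798) -> (11.816,23.389), length = 12
  seg 5: (11.816,23.389) -> (25.958,37.531), length = 20
  seg 6: (25.958,37.531) -> (17.473,46.016), length = 12
  seg 7: (17.473,46.016) -> (16.058,47.431), length = 2
Total = 83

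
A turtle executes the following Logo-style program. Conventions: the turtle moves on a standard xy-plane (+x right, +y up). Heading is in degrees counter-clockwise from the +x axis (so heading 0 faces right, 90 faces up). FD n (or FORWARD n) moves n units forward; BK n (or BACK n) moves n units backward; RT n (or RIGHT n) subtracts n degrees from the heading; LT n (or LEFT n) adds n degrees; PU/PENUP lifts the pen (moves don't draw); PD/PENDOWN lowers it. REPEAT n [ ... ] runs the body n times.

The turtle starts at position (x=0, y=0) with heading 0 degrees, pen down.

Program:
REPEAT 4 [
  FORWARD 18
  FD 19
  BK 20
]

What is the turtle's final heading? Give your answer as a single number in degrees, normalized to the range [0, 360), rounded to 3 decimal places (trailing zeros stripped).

Executing turtle program step by step:
Start: pos=(0,0), heading=0, pen down
REPEAT 4 [
  -- iteration 1/4 --
  FD 18: (0,0) -> (18,0) [heading=0, draw]
  FD 19: (18,0) -> (37,0) [heading=0, draw]
  BK 20: (37,0) -> (17,0) [heading=0, draw]
  -- iteration 2/4 --
  FD 18: (17,0) -> (35,0) [heading=0, draw]
  FD 19: (35,0) -> (54,0) [heading=0, draw]
  BK 20: (54,0) -> (34,0) [heading=0, draw]
  -- iteration 3/4 --
  FD 18: (34,0) -> (52,0) [heading=0, draw]
  FD 19: (52,0) -> (71,0) [heading=0, draw]
  BK 20: (71,0) -> (51,0) [heading=0, draw]
  -- iteration 4/4 --
  FD 18: (51,0) -> (69,0) [heading=0, draw]
  FD 19: (69,0) -> (88,0) [heading=0, draw]
  BK 20: (88,0) -> (68,0) [heading=0, draw]
]
Final: pos=(68,0), heading=0, 12 segment(s) drawn

Answer: 0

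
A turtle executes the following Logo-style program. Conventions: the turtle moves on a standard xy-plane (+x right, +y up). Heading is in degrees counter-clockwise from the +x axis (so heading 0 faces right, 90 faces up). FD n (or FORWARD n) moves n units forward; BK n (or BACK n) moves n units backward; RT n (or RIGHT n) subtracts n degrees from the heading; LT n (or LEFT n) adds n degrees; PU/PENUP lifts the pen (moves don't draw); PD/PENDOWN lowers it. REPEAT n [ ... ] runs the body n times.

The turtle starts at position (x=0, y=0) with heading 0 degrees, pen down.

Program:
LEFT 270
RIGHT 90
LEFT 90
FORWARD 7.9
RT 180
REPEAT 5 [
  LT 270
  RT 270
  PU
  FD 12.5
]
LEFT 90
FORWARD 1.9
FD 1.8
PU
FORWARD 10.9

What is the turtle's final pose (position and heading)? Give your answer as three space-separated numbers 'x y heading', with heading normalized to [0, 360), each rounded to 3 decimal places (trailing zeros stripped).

Executing turtle program step by step:
Start: pos=(0,0), heading=0, pen down
LT 270: heading 0 -> 270
RT 90: heading 270 -> 180
LT 90: heading 180 -> 270
FD 7.9: (0,0) -> (0,-7.9) [heading=270, draw]
RT 180: heading 270 -> 90
REPEAT 5 [
  -- iteration 1/5 --
  LT 270: heading 90 -> 0
  RT 270: heading 0 -> 90
  PU: pen up
  FD 12.5: (0,-7.9) -> (0,4.6) [heading=90, move]
  -- iteration 2/5 --
  LT 270: heading 90 -> 0
  RT 270: heading 0 -> 90
  PU: pen up
  FD 12.5: (0,4.6) -> (0,17.1) [heading=90, move]
  -- iteration 3/5 --
  LT 270: heading 90 -> 0
  RT 270: heading 0 -> 90
  PU: pen up
  FD 12.5: (0,17.1) -> (0,29.6) [heading=90, move]
  -- iteration 4/5 --
  LT 270: heading 90 -> 0
  RT 270: heading 0 -> 90
  PU: pen up
  FD 12.5: (0,29.6) -> (0,42.1) [heading=90, move]
  -- iteration 5/5 --
  LT 270: heading 90 -> 0
  RT 270: heading 0 -> 90
  PU: pen up
  FD 12.5: (0,42.1) -> (0,54.6) [heading=90, move]
]
LT 90: heading 90 -> 180
FD 1.9: (0,54.6) -> (-1.9,54.6) [heading=180, move]
FD 1.8: (-1.9,54.6) -> (-3.7,54.6) [heading=180, move]
PU: pen up
FD 10.9: (-3.7,54.6) -> (-14.6,54.6) [heading=180, move]
Final: pos=(-14.6,54.6), heading=180, 1 segment(s) drawn

Answer: -14.6 54.6 180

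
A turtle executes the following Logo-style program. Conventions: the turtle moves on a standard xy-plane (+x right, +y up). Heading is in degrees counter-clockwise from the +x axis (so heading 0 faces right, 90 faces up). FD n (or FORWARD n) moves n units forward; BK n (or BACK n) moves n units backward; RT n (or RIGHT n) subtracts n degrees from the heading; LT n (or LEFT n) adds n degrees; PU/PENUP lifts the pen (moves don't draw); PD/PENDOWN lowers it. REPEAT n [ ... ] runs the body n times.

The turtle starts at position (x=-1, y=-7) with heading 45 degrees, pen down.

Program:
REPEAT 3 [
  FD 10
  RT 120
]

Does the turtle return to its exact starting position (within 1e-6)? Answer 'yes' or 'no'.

Executing turtle program step by step:
Start: pos=(-1,-7), heading=45, pen down
REPEAT 3 [
  -- iteration 1/3 --
  FD 10: (-1,-7) -> (6.071,0.071) [heading=45, draw]
  RT 120: heading 45 -> 285
  -- iteration 2/3 --
  FD 10: (6.071,0.071) -> (8.659,-9.588) [heading=285, draw]
  RT 120: heading 285 -> 165
  -- iteration 3/3 --
  FD 10: (8.659,-9.588) -> (-1,-7) [heading=165, draw]
  RT 120: heading 165 -> 45
]
Final: pos=(-1,-7), heading=45, 3 segment(s) drawn

Start position: (-1, -7)
Final position: (-1, -7)
Distance = 0; < 1e-6 -> CLOSED

Answer: yes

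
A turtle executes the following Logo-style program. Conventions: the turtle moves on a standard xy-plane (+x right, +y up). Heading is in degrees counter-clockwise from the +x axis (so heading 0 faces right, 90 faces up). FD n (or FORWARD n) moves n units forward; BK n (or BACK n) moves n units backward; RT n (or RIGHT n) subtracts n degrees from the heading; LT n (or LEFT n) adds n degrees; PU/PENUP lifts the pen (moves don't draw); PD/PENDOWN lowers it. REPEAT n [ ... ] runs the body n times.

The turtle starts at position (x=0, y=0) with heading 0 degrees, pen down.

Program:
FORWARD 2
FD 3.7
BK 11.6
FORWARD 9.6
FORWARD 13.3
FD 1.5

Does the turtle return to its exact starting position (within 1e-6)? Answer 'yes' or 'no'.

Answer: no

Derivation:
Executing turtle program step by step:
Start: pos=(0,0), heading=0, pen down
FD 2: (0,0) -> (2,0) [heading=0, draw]
FD 3.7: (2,0) -> (5.7,0) [heading=0, draw]
BK 11.6: (5.7,0) -> (-5.9,0) [heading=0, draw]
FD 9.6: (-5.9,0) -> (3.7,0) [heading=0, draw]
FD 13.3: (3.7,0) -> (17,0) [heading=0, draw]
FD 1.5: (17,0) -> (18.5,0) [heading=0, draw]
Final: pos=(18.5,0), heading=0, 6 segment(s) drawn

Start position: (0, 0)
Final position: (18.5, 0)
Distance = 18.5; >= 1e-6 -> NOT closed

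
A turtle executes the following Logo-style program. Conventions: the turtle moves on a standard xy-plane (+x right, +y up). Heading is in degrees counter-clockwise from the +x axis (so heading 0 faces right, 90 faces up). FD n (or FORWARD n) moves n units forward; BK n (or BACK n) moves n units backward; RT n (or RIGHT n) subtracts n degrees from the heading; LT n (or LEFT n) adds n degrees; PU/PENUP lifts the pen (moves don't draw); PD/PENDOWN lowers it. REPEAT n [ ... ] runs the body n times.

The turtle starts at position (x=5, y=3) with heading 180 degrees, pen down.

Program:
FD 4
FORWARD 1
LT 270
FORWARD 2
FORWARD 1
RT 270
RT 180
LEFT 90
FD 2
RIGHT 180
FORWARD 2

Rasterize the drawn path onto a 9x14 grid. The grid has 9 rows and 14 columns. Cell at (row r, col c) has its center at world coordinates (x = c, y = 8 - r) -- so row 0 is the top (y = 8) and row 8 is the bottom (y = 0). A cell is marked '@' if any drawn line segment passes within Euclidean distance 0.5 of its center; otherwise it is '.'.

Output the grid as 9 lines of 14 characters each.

Answer: @.............
@.............
@.............
@.............
@.............
@@@@@@........
..............
..............
..............

Derivation:
Segment 0: (5,3) -> (1,3)
Segment 1: (1,3) -> (0,3)
Segment 2: (0,3) -> (0,5)
Segment 3: (0,5) -> (0,6)
Segment 4: (0,6) -> (0,8)
Segment 5: (0,8) -> (0,6)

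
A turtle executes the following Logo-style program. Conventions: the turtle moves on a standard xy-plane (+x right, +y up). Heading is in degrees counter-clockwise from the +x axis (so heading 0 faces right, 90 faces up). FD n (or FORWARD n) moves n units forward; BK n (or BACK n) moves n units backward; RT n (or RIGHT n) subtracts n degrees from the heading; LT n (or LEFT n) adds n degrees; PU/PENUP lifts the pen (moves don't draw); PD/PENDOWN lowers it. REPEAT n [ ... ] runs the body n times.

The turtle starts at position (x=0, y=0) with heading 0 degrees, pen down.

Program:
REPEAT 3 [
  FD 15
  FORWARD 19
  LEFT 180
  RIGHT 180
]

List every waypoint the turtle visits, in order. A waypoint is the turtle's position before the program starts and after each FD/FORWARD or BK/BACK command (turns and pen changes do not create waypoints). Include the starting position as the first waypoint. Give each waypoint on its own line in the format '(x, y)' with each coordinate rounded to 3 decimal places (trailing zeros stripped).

Answer: (0, 0)
(15, 0)
(34, 0)
(49, 0)
(68, 0)
(83, 0)
(102, 0)

Derivation:
Executing turtle program step by step:
Start: pos=(0,0), heading=0, pen down
REPEAT 3 [
  -- iteration 1/3 --
  FD 15: (0,0) -> (15,0) [heading=0, draw]
  FD 19: (15,0) -> (34,0) [heading=0, draw]
  LT 180: heading 0 -> 180
  RT 180: heading 180 -> 0
  -- iteration 2/3 --
  FD 15: (34,0) -> (49,0) [heading=0, draw]
  FD 19: (49,0) -> (68,0) [heading=0, draw]
  LT 180: heading 0 -> 180
  RT 180: heading 180 -> 0
  -- iteration 3/3 --
  FD 15: (68,0) -> (83,0) [heading=0, draw]
  FD 19: (83,0) -> (102,0) [heading=0, draw]
  LT 180: heading 0 -> 180
  RT 180: heading 180 -> 0
]
Final: pos=(102,0), heading=0, 6 segment(s) drawn
Waypoints (7 total):
(0, 0)
(15, 0)
(34, 0)
(49, 0)
(68, 0)
(83, 0)
(102, 0)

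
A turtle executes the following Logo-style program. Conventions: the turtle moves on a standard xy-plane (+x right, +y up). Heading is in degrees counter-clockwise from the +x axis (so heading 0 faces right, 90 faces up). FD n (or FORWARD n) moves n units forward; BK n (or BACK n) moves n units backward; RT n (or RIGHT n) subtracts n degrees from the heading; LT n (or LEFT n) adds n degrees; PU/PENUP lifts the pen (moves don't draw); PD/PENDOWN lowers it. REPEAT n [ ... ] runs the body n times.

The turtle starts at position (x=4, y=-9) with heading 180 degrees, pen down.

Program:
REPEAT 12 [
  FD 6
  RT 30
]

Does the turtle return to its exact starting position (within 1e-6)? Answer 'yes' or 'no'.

Executing turtle program step by step:
Start: pos=(4,-9), heading=180, pen down
REPEAT 12 [
  -- iteration 1/12 --
  FD 6: (4,-9) -> (-2,-9) [heading=180, draw]
  RT 30: heading 180 -> 150
  -- iteration 2/12 --
  FD 6: (-2,-9) -> (-7.196,-6) [heading=150, draw]
  RT 30: heading 150 -> 120
  -- iteration 3/12 --
  FD 6: (-7.196,-6) -> (-10.196,-0.804) [heading=120, draw]
  RT 30: heading 120 -> 90
  -- iteration 4/12 --
  FD 6: (-10.196,-0.804) -> (-10.196,5.196) [heading=90, draw]
  RT 30: heading 90 -> 60
  -- iteration 5/12 --
  FD 6: (-10.196,5.196) -> (-7.196,10.392) [heading=60, draw]
  RT 30: heading 60 -> 30
  -- iteration 6/12 --
  FD 6: (-7.196,10.392) -> (-2,13.392) [heading=30, draw]
  RT 30: heading 30 -> 0
  -- iteration 7/12 --
  FD 6: (-2,13.392) -> (4,13.392) [heading=0, draw]
  RT 30: heading 0 -> 330
  -- iteration 8/12 --
  FD 6: (4,13.392) -> (9.196,10.392) [heading=330, draw]
  RT 30: heading 330 -> 300
  -- iteration 9/12 --
  FD 6: (9.196,10.392) -> (12.196,5.196) [heading=300, draw]
  RT 30: heading 300 -> 270
  -- iteration 10/12 --
  FD 6: (12.196,5.196) -> (12.196,-0.804) [heading=270, draw]
  RT 30: heading 270 -> 240
  -- iteration 11/12 --
  FD 6: (12.196,-0.804) -> (9.196,-6) [heading=240, draw]
  RT 30: heading 240 -> 210
  -- iteration 12/12 --
  FD 6: (9.196,-6) -> (4,-9) [heading=210, draw]
  RT 30: heading 210 -> 180
]
Final: pos=(4,-9), heading=180, 12 segment(s) drawn

Start position: (4, -9)
Final position: (4, -9)
Distance = 0; < 1e-6 -> CLOSED

Answer: yes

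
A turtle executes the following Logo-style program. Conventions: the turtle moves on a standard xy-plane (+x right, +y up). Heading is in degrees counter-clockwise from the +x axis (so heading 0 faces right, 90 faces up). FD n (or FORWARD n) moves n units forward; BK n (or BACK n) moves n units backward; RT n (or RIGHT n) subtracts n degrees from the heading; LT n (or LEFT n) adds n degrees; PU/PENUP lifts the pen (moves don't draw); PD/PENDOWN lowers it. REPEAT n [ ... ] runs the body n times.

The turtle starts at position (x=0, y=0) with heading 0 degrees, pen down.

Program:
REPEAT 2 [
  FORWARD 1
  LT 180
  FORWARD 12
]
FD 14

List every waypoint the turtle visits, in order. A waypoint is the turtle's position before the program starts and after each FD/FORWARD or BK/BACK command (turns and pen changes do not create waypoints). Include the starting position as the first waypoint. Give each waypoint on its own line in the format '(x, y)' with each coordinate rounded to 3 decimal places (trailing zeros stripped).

Answer: (0, 0)
(1, 0)
(-11, 0)
(-12, 0)
(0, 0)
(14, 0)

Derivation:
Executing turtle program step by step:
Start: pos=(0,0), heading=0, pen down
REPEAT 2 [
  -- iteration 1/2 --
  FD 1: (0,0) -> (1,0) [heading=0, draw]
  LT 180: heading 0 -> 180
  FD 12: (1,0) -> (-11,0) [heading=180, draw]
  -- iteration 2/2 --
  FD 1: (-11,0) -> (-12,0) [heading=180, draw]
  LT 180: heading 180 -> 0
  FD 12: (-12,0) -> (0,0) [heading=0, draw]
]
FD 14: (0,0) -> (14,0) [heading=0, draw]
Final: pos=(14,0), heading=0, 5 segment(s) drawn
Waypoints (6 total):
(0, 0)
(1, 0)
(-11, 0)
(-12, 0)
(0, 0)
(14, 0)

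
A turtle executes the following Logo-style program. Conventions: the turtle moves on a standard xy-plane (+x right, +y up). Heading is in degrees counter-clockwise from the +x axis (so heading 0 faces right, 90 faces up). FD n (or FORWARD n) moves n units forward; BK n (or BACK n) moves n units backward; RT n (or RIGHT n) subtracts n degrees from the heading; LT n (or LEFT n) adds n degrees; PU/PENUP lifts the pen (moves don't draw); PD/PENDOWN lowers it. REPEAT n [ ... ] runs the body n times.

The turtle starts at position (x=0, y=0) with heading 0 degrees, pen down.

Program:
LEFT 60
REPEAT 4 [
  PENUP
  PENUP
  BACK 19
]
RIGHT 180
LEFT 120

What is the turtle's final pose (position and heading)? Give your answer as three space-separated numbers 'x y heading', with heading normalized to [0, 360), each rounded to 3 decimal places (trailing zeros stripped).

Executing turtle program step by step:
Start: pos=(0,0), heading=0, pen down
LT 60: heading 0 -> 60
REPEAT 4 [
  -- iteration 1/4 --
  PU: pen up
  PU: pen up
  BK 19: (0,0) -> (-9.5,-16.454) [heading=60, move]
  -- iteration 2/4 --
  PU: pen up
  PU: pen up
  BK 19: (-9.5,-16.454) -> (-19,-32.909) [heading=60, move]
  -- iteration 3/4 --
  PU: pen up
  PU: pen up
  BK 19: (-19,-32.909) -> (-28.5,-49.363) [heading=60, move]
  -- iteration 4/4 --
  PU: pen up
  PU: pen up
  BK 19: (-28.5,-49.363) -> (-38,-65.818) [heading=60, move]
]
RT 180: heading 60 -> 240
LT 120: heading 240 -> 0
Final: pos=(-38,-65.818), heading=0, 0 segment(s) drawn

Answer: -38 -65.818 0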